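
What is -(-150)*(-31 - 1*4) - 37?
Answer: -5287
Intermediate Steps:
-(-150)*(-31 - 1*4) - 37 = -(-150)*(-31 - 4) - 37 = -(-150)*(-35) - 37 = -150*35 - 37 = -5250 - 37 = -5287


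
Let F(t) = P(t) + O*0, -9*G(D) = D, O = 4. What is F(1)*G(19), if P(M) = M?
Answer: -19/9 ≈ -2.1111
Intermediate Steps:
G(D) = -D/9
F(t) = t (F(t) = t + 4*0 = t + 0 = t)
F(1)*G(19) = 1*(-1/9*19) = 1*(-19/9) = -19/9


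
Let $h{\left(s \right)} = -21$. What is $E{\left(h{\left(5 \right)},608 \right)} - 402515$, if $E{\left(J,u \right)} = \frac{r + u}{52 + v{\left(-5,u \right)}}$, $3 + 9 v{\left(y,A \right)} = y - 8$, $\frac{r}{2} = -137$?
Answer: $- \frac{90966887}{226} \approx -4.0251 \cdot 10^{5}$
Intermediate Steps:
$r = -274$ ($r = 2 \left(-137\right) = -274$)
$v{\left(y,A \right)} = - \frac{11}{9} + \frac{y}{9}$ ($v{\left(y,A \right)} = - \frac{1}{3} + \frac{y - 8}{9} = - \frac{1}{3} + \frac{-8 + y}{9} = - \frac{1}{3} + \left(- \frac{8}{9} + \frac{y}{9}\right) = - \frac{11}{9} + \frac{y}{9}$)
$E{\left(J,u \right)} = - \frac{1233}{226} + \frac{9 u}{452}$ ($E{\left(J,u \right)} = \frac{-274 + u}{52 + \left(- \frac{11}{9} + \frac{1}{9} \left(-5\right)\right)} = \frac{-274 + u}{52 - \frac{16}{9}} = \frac{-274 + u}{\frac{452}{9}} = \left(-274 + u\right) \frac{9}{452} = - \frac{1233}{226} + \frac{9 u}{452}$)
$E{\left(h{\left(5 \right)},608 \right)} - 402515 = \left(- \frac{1233}{226} + \frac{9}{452} \cdot 608\right) - 402515 = \left(- \frac{1233}{226} + \frac{1368}{113}\right) - 402515 = \frac{1503}{226} - 402515 = - \frac{90966887}{226}$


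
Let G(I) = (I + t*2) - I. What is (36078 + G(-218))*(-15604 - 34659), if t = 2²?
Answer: -1813790618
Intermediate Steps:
t = 4
G(I) = 8 (G(I) = (I + 4*2) - I = (I + 8) - I = (8 + I) - I = 8)
(36078 + G(-218))*(-15604 - 34659) = (36078 + 8)*(-15604 - 34659) = 36086*(-50263) = -1813790618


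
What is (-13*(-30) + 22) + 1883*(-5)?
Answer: -9003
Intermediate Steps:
(-13*(-30) + 22) + 1883*(-5) = (390 + 22) - 9415 = 412 - 9415 = -9003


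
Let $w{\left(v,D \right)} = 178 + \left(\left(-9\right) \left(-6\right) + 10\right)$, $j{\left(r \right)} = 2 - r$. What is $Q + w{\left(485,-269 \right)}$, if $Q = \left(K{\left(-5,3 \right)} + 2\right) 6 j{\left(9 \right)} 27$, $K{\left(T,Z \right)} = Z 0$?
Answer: $-2026$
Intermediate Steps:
$K{\left(T,Z \right)} = 0$
$w{\left(v,D \right)} = 242$ ($w{\left(v,D \right)} = 178 + \left(54 + 10\right) = 178 + 64 = 242$)
$Q = -2268$ ($Q = \left(0 + 2\right) 6 \left(2 - 9\right) 27 = 2 \cdot 6 \left(2 - 9\right) 27 = 12 \left(-7\right) 27 = \left(-84\right) 27 = -2268$)
$Q + w{\left(485,-269 \right)} = -2268 + 242 = -2026$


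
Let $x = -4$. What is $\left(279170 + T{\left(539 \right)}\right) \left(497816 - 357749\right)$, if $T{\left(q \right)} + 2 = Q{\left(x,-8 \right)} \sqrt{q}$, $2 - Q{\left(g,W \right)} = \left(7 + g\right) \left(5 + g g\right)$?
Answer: $39102224256 - 59808609 \sqrt{11} \approx 3.8904 \cdot 10^{10}$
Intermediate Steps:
$Q{\left(g,W \right)} = 2 - \left(5 + g^{2}\right) \left(7 + g\right)$ ($Q{\left(g,W \right)} = 2 - \left(7 + g\right) \left(5 + g g\right) = 2 - \left(7 + g\right) \left(5 + g^{2}\right) = 2 - \left(5 + g^{2}\right) \left(7 + g\right)$)
$T{\left(q \right)} = -2 - 61 \sqrt{q}$ ($T{\left(q \right)} = -2 + \left(-33 - \left(-4\right)^{3} - 7 \left(-4\right)^{2} - -20\right) \sqrt{q} = -2 + \left(-33 - -64 - 112 + 20\right) \sqrt{q} = -2 + \left(-33 + 64 - 112 + 20\right) \sqrt{q} = -2 - 61 \sqrt{q}$)
$\left(279170 + T{\left(539 \right)}\right) \left(497816 - 357749\right) = \left(279170 - \left(2 + 61 \sqrt{539}\right)\right) \left(497816 - 357749\right) = \left(279170 - \left(2 + 61 \cdot 7 \sqrt{11}\right)\right) 140067 = \left(279170 - \left(2 + 427 \sqrt{11}\right)\right) 140067 = \left(279168 - 427 \sqrt{11}\right) 140067 = 39102224256 - 59808609 \sqrt{11}$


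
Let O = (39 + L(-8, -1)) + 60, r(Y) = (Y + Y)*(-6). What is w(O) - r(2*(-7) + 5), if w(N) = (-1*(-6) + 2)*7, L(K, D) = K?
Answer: -52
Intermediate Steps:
r(Y) = -12*Y (r(Y) = (2*Y)*(-6) = -12*Y)
O = 91 (O = (39 - 8) + 60 = 31 + 60 = 91)
w(N) = 56 (w(N) = (6 + 2)*7 = 8*7 = 56)
w(O) - r(2*(-7) + 5) = 56 - (-12)*(2*(-7) + 5) = 56 - (-12)*(-14 + 5) = 56 - (-12)*(-9) = 56 - 1*108 = 56 - 108 = -52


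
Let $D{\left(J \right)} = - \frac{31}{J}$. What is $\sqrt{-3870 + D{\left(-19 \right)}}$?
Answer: $\frac{i \sqrt{1396481}}{19} \approx 62.196 i$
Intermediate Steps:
$\sqrt{-3870 + D{\left(-19 \right)}} = \sqrt{-3870 - \frac{31}{-19}} = \sqrt{-3870 - - \frac{31}{19}} = \sqrt{-3870 + \frac{31}{19}} = \sqrt{- \frac{73499}{19}} = \frac{i \sqrt{1396481}}{19}$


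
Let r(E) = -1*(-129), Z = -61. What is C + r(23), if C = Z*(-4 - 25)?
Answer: 1898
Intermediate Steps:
r(E) = 129
C = 1769 (C = -61*(-4 - 25) = -61*(-29) = 1769)
C + r(23) = 1769 + 129 = 1898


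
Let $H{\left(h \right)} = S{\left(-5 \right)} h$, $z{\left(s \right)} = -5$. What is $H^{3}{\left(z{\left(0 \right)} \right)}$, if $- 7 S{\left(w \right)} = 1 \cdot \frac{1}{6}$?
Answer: $\frac{125}{74088} \approx 0.0016872$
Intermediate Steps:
$S{\left(w \right)} = - \frac{1}{42}$ ($S{\left(w \right)} = - \frac{1 \cdot \frac{1}{6}}{7} = \left(- \frac{1}{7}\right) \frac{1}{6} = - \frac{1}{42}$)
$H{\left(h \right)} = - \frac{h}{42}$
$H^{3}{\left(z{\left(0 \right)} \right)} = \left(\left(- \frac{1}{42}\right) \left(-5\right)\right)^{3} = \left(\frac{5}{42}\right)^{3} = \frac{125}{74088}$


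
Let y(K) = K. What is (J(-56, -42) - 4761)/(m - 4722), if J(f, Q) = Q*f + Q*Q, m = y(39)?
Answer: 215/1561 ≈ 0.13773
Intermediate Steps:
m = 39
J(f, Q) = Q**2 + Q*f (J(f, Q) = Q*f + Q**2 = Q**2 + Q*f)
(J(-56, -42) - 4761)/(m - 4722) = (-42*(-42 - 56) - 4761)/(39 - 4722) = (-42*(-98) - 4761)/(-4683) = (4116 - 4761)*(-1/4683) = -645*(-1/4683) = 215/1561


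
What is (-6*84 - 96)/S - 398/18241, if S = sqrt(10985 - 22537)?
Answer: -398/18241 + 75*I*sqrt(2)/19 ≈ -0.021819 + 5.5824*I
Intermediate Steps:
S = 76*I*sqrt(2) (S = sqrt(-11552) = 76*I*sqrt(2) ≈ 107.48*I)
(-6*84 - 96)/S - 398/18241 = (-6*84 - 96)/((76*I*sqrt(2))) - 398/18241 = (-504 - 96)*(-I*sqrt(2)/152) - 398*1/18241 = -(-75)*I*sqrt(2)/19 - 398/18241 = 75*I*sqrt(2)/19 - 398/18241 = -398/18241 + 75*I*sqrt(2)/19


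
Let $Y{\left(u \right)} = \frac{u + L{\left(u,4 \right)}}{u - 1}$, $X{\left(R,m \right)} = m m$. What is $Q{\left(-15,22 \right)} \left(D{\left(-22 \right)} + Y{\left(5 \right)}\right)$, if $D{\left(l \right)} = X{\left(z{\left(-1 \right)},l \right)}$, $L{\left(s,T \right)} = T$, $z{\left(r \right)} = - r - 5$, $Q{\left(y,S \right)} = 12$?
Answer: $5835$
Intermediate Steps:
$z{\left(r \right)} = -5 - r$
$X{\left(R,m \right)} = m^{2}$
$Y{\left(u \right)} = \frac{4 + u}{-1 + u}$ ($Y{\left(u \right)} = \frac{u + 4}{u - 1} = \frac{4 + u}{-1 + u}$)
$D{\left(l \right)} = l^{2}$
$Q{\left(-15,22 \right)} \left(D{\left(-22 \right)} + Y{\left(5 \right)}\right) = 12 \left(\left(-22\right)^{2} + \frac{4 + 5}{-1 + 5}\right) = 12 \left(484 + \frac{1}{4} \cdot 9\right) = 12 \left(484 + \frac{9}{4}\right) = 12 \cdot \frac{1945}{4} = 5835$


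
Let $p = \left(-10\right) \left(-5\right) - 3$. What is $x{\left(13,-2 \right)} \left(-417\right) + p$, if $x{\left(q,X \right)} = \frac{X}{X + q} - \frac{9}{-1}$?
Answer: $- \frac{39932}{11} \approx -3630.2$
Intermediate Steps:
$p = 47$ ($p = 50 - 3 = 47$)
$x{\left(q,X \right)} = 9 + \frac{X}{X + q}$ ($x{\left(q,X \right)} = \frac{X}{X + q} - -9 = \frac{X}{X + q} + 9 = 9 + \frac{X}{X + q}$)
$x{\left(13,-2 \right)} \left(-417\right) + p = \frac{9 \cdot 13 + 10 \left(-2\right)}{-2 + 13} \left(-417\right) + 47 = \frac{117 - 20}{11} \left(-417\right) + 47 = \frac{1}{11} \cdot 97 \left(-417\right) + 47 = \frac{97}{11} \left(-417\right) + 47 = - \frac{40449}{11} + 47 = - \frac{39932}{11}$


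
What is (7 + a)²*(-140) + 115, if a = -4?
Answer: -1145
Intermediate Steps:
(7 + a)²*(-140) + 115 = (7 - 4)²*(-140) + 115 = 3²*(-140) + 115 = 9*(-140) + 115 = -1260 + 115 = -1145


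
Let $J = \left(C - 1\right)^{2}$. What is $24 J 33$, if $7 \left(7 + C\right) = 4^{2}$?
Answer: $\frac{1267200}{49} \approx 25861.0$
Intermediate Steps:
$C = - \frac{33}{7}$ ($C = -7 + \frac{4^{2}}{7} = -7 + \frac{1}{7} \cdot 16 = -7 + \frac{16}{7} = - \frac{33}{7} \approx -4.7143$)
$J = \frac{1600}{49}$ ($J = \left(- \frac{33}{7} - 1\right)^{2} = \left(- \frac{40}{7}\right)^{2} = \frac{1600}{49} \approx 32.653$)
$24 J 33 = 24 \cdot \frac{1600}{49} \cdot 33 = \frac{38400}{49} \cdot 33 = \frac{1267200}{49}$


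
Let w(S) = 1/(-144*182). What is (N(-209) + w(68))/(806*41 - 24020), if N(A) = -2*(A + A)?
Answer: 21909887/236553408 ≈ 0.092621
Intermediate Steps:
N(A) = -4*A
w(S) = -1/26208 (w(S) = -1/144*1/182 = -1/26208)
(N(-209) + w(68))/(806*41 - 24020) = (-4*(-209) - 1/26208)/(806*41 - 24020) = (836 - 1/26208)/(33046 - 24020) = (21909887/26208)/9026 = (21909887/26208)*(1/9026) = 21909887/236553408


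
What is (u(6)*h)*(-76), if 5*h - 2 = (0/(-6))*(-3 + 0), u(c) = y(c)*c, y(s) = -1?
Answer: 912/5 ≈ 182.40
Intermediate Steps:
u(c) = -c
h = ⅖ (h = ⅖ + ((0/(-6))*(-3 + 0))/5 = ⅖ + ((0*(-⅙))*(-3))/5 = ⅖ + (0*(-3))/5 = ⅖ + (⅕)*0 = ⅖ + 0 = ⅖ ≈ 0.40000)
(u(6)*h)*(-76) = (-1*6*(⅖))*(-76) = -6*⅖*(-76) = -12/5*(-76) = 912/5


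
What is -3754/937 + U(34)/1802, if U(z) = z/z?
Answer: -6763771/1688474 ≈ -4.0059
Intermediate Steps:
U(z) = 1
-3754/937 + U(34)/1802 = -3754/937 + 1/1802 = -6763771/1688474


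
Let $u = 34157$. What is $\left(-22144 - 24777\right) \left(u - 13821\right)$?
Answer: $-954185456$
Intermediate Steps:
$\left(-22144 - 24777\right) \left(u - 13821\right) = \left(-22144 - 24777\right) \left(34157 - 13821\right) = \left(-46921\right) 20336 = -954185456$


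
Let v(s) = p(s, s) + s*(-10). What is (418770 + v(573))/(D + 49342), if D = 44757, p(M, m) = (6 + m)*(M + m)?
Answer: 1076574/94099 ≈ 11.441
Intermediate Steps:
v(s) = 2*s + 2*s² (v(s) = (s² + 6*s + 6*s + s*s) + s*(-10) = (s² + 6*s + 6*s + s²) - 10*s = (2*s² + 12*s) - 10*s = 2*s + 2*s²)
(418770 + v(573))/(D + 49342) = (418770 + 2*573*(1 + 573))/(44757 + 49342) = (418770 + 2*573*574)/94099 = (418770 + 657804)*(1/94099) = 1076574*(1/94099) = 1076574/94099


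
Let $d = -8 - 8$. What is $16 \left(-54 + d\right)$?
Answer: $-1120$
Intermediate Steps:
$d = -16$
$16 \left(-54 + d\right) = 16 \left(-54 - 16\right) = 16 \left(-70\right) = -1120$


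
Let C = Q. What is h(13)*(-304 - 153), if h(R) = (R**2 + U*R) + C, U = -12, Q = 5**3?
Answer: -63066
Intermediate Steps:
Q = 125
C = 125
h(R) = 125 + R**2 - 12*R (h(R) = (R**2 - 12*R) + 125 = 125 + R**2 - 12*R)
h(13)*(-304 - 153) = (125 + 13**2 - 12*13)*(-304 - 153) = (125 + 169 - 156)*(-457) = 138*(-457) = -63066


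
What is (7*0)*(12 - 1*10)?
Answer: 0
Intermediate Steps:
(7*0)*(12 - 1*10) = 0*(12 - 10) = 0*2 = 0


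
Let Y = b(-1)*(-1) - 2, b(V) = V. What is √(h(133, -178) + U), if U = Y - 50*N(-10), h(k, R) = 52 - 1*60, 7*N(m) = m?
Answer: √3059/7 ≈ 7.9012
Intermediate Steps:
N(m) = m/7
Y = -1 (Y = -1*(-1) - 2 = 1 - 2 = -1)
h(k, R) = -8 (h(k, R) = 52 - 60 = -8)
U = 493/7 (U = -1 - 50*(-10)/7 = -1 - 50*(-10/7) = -1 + 500/7 = 493/7 ≈ 70.429)
√(h(133, -178) + U) = √(-8 + 493/7) = √(437/7) = √3059/7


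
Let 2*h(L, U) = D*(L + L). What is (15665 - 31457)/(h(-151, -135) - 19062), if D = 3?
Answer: 5264/6505 ≈ 0.80922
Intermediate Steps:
h(L, U) = 3*L (h(L, U) = (3*(L + L))/2 = (3*(2*L))/2 = (6*L)/2 = 3*L)
(15665 - 31457)/(h(-151, -135) - 19062) = (15665 - 31457)/(3*(-151) - 19062) = -15792/(-453 - 19062) = -15792/(-19515) = -15792*(-1/19515) = 5264/6505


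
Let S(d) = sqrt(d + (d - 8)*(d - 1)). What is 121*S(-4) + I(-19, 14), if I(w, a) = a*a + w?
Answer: 177 + 242*sqrt(14) ≈ 1082.5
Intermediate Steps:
S(d) = sqrt(d + (-1 + d)*(-8 + d)) (S(d) = sqrt(d + (-8 + d)*(-1 + d)) = sqrt(d + (-1 + d)*(-8 + d)))
I(w, a) = w + a**2 (I(w, a) = a**2 + w = w + a**2)
121*S(-4) + I(-19, 14) = 121*sqrt(8 + (-4)**2 - 8*(-4)) + (-19 + 14**2) = 121*sqrt(8 + 16 + 32) + (-19 + 196) = 121*sqrt(56) + 177 = 121*(2*sqrt(14)) + 177 = 242*sqrt(14) + 177 = 177 + 242*sqrt(14)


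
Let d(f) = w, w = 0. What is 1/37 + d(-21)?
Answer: 1/37 ≈ 0.027027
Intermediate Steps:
d(f) = 0
1/37 + d(-21) = 1/37 + 0 = 1/37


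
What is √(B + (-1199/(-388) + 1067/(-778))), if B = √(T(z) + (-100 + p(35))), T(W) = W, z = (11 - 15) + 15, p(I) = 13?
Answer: √(9788430729 + 11390234312*I*√19)/75466 ≈ 2.3026 + 1.893*I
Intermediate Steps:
z = 11 (z = -4 + 15 = 11)
B = 2*I*√19 (B = √(11 + (-100 + 13)) = √(11 - 87) = √(-76) = 2*I*√19 ≈ 8.7178*I)
√(B + (-1199/(-388) + 1067/(-778))) = √(2*I*√19 + (-1199/(-388) + 1067/(-778))) = √(2*I*√19 + (-1199*(-1/388) + 1067*(-1/778))) = √(2*I*√19 + (1199/388 - 1067/778)) = √(2*I*√19 + 259413/150932) = √(259413/150932 + 2*I*√19)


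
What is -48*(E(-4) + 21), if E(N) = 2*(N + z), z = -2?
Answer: -432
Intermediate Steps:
E(N) = -4 + 2*N (E(N) = 2*(N - 2) = 2*(-2 + N) = -4 + 2*N)
-48*(E(-4) + 21) = -48*((-4 + 2*(-4)) + 21) = -48*((-4 - 8) + 21) = -48*(-12 + 21) = -48*9 = -1*432 = -432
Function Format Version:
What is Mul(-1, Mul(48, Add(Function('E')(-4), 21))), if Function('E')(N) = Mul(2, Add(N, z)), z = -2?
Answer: -432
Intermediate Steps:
Function('E')(N) = Add(-4, Mul(2, N)) (Function('E')(N) = Mul(2, Add(N, -2)) = Mul(2, Add(-2, N)) = Add(-4, Mul(2, N)))
Mul(-1, Mul(48, Add(Function('E')(-4), 21))) = Mul(-1, Mul(48, Add(Add(-4, Mul(2, -4)), 21))) = Mul(-1, Mul(48, Add(Add(-4, -8), 21))) = Mul(-1, Mul(48, Add(-12, 21))) = Mul(-1, Mul(48, 9)) = Mul(-1, 432) = -432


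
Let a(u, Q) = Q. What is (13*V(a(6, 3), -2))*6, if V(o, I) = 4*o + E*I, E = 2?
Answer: 624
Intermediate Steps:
V(o, I) = 2*I + 4*o (V(o, I) = 4*o + 2*I = 2*I + 4*o)
(13*V(a(6, 3), -2))*6 = (13*(2*(-2) + 4*3))*6 = (13*(-4 + 12))*6 = (13*8)*6 = 104*6 = 624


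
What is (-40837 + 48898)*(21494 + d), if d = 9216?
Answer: 247553310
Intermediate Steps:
(-40837 + 48898)*(21494 + d) = (-40837 + 48898)*(21494 + 9216) = 8061*30710 = 247553310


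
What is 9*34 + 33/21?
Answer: 2153/7 ≈ 307.57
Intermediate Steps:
9*34 + 33/21 = 306 + 33*(1/21) = 306 + 11/7 = 2153/7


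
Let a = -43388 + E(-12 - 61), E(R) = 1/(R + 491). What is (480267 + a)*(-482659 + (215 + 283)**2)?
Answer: -42851622084065/418 ≈ -1.0252e+11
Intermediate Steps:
E(R) = 1/(491 + R)
a = -18136183/418 (a = -43388 + 1/(491 + (-12 - 61)) = -43388 + 1/(491 - 73) = -43388 + 1/418 = -18136183/418 ≈ -43388.)
(480267 + a)*(-482659 + (215 + 283)**2) = (480267 - 18136183/418)*(-482659 + (215 + 283)**2) = 182615423*(-482659 + 498**2)/418 = 182615423*(-482659 + 248004)/418 = (182615423/418)*(-234655) = -42851622084065/418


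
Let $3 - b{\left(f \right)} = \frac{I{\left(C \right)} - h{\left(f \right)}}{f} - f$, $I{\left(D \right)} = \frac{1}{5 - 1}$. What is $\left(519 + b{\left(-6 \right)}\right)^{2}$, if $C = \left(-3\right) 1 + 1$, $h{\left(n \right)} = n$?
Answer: $\frac{153983281}{576} \approx 2.6733 \cdot 10^{5}$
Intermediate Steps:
$C = -2$ ($C = -3 + 1 = -2$)
$I{\left(D \right)} = \frac{1}{4}$
$b{\left(f \right)} = 3 + f - \frac{\frac{1}{4} - f}{f}$ ($b{\left(f \right)} = 3 - \left(\frac{\frac{1}{4} - f}{f} - f\right) = 3 - \left(- f + \frac{\frac{1}{4} - f}{f}\right) = 3 + \left(f - \frac{\frac{1}{4} - f}{f}\right) = 3 + f - \frac{\frac{1}{4} - f}{f}$)
$\left(519 + b{\left(-6 \right)}\right)^{2} = \left(519 - \left(2 - \frac{1}{24}\right)\right)^{2} = \left(519 - \frac{47}{24}\right)^{2} = \left(\frac{12409}{24}\right)^{2} = \frac{153983281}{576}$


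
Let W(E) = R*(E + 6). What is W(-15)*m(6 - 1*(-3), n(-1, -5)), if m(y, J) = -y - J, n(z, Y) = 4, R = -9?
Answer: -1053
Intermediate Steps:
m(y, J) = -J - y
W(E) = -54 - 9*E (W(E) = -9*(E + 6) = -9*(6 + E) = -54 - 9*E)
W(-15)*m(6 - 1*(-3), n(-1, -5)) = (-54 - 9*(-15))*(-1*4 - (6 - 1*(-3))) = (-54 + 135)*(-4 - (6 + 3)) = 81*(-4 - 1*9) = 81*(-4 - 9) = 81*(-13) = -1053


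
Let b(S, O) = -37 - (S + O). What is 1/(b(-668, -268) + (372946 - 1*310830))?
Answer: 1/63015 ≈ 1.5869e-5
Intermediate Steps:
b(S, O) = -37 - O - S (b(S, O) = -37 - (O + S) = -37 + (-O - S) = -37 - O - S)
1/(b(-668, -268) + (372946 - 1*310830)) = 1/((-37 - 1*(-268) - 1*(-668)) + (372946 - 1*310830)) = 1/((-37 + 268 + 668) + (372946 - 310830)) = 1/(899 + 62116) = 1/63015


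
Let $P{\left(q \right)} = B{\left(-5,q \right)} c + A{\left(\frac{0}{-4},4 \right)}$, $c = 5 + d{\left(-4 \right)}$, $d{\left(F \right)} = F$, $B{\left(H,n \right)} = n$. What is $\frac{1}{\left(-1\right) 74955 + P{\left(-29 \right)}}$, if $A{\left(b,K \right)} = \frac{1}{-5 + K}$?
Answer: $- \frac{1}{74985} \approx -1.3336 \cdot 10^{-5}$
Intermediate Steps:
$c = 1$ ($c = 5 - 4 = 1$)
$P{\left(q \right)} = -1 + q$ ($P{\left(q \right)} = q 1 + \frac{1}{-5 + 4} = q + \frac{1}{-1} = q - 1 = -1 + q$)
$\frac{1}{\left(-1\right) 74955 + P{\left(-29 \right)}} = \frac{1}{\left(-1\right) 74955 - 30} = \frac{1}{-74955 - 30} = \frac{1}{-74985} = - \frac{1}{74985}$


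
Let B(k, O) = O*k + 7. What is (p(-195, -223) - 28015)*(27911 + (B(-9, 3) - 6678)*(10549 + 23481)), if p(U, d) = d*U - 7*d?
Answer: -3881450548899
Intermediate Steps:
B(k, O) = 7 + O*k
p(U, d) = -7*d + U*d (p(U, d) = U*d - 7*d = -7*d + U*d)
(p(-195, -223) - 28015)*(27911 + (B(-9, 3) - 6678)*(10549 + 23481)) = (-223*(-7 - 195) - 28015)*(27911 + ((7 + 3*(-9)) - 6678)*(10549 + 23481)) = (-223*(-202) - 28015)*(27911 + ((7 - 27) - 6678)*34030) = (45046 - 28015)*(27911 + (-20 - 6678)*34030) = 17031*(27911 - 6698*34030) = 17031*(27911 - 227932940) = 17031*(-227905029) = -3881450548899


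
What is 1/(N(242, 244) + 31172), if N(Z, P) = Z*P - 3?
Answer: 1/90217 ≈ 1.1084e-5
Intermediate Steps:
N(Z, P) = -3 + P*Z (N(Z, P) = P*Z - 3 = -3 + P*Z)
1/(N(242, 244) + 31172) = 1/((-3 + 244*242) + 31172) = 1/((-3 + 59048) + 31172) = 1/(59045 + 31172) = 1/90217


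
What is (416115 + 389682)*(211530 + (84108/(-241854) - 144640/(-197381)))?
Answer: 1356143901043340240784/7956230729 ≈ 1.7045e+11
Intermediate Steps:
(416115 + 389682)*(211530 + (84108/(-241854) - 144640/(-197381))) = 805797*(211530 + (84108*(-1/241854) - 144640*(-1/197381))) = 805797*(211530 + (-14018/40309 + 144640/197381)) = 805797*(211530 + 3063406902/7956230729) = 805797*(1682984549512272/7956230729) = 1356143901043340240784/7956230729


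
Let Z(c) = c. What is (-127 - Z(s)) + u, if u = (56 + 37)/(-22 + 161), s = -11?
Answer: -16031/139 ≈ -115.33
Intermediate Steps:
u = 93/139 ≈ 0.66906
(-127 - Z(s)) + u = (-127 - 1*(-11)) + 93/139 = (-127 + 11) + 93/139 = -116 + 93/139 = -16031/139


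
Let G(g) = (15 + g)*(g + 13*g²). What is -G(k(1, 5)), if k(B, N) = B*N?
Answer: -6600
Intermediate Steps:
-G(k(1, 5)) = -1*5*(15 + 13*(1*5)² + 196*(1*5)) = -5*(15 + 13*5² + 196*5) = -5*(15 + 13*25 + 980) = -5*(15 + 325 + 980) = -5*1320 = -1*6600 = -6600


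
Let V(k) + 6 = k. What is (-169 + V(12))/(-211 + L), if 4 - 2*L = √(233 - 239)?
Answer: 68134/87365 - 163*I*√6/87365 ≈ 0.77988 - 0.0045701*I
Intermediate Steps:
V(k) = -6 + k
L = 2 - I*√6/2 (L = 2 - √(233 - 239)/2 = 2 - I*√6/2 ≈ 2.0 - 1.2247*I)
(-169 + V(12))/(-211 + L) = (-169 + (-6 + 12))/(-211 + (2 - I*√6/2)) = (-169 + 6)/(-209 - I*√6/2) = -163/(-209 - I*√6/2)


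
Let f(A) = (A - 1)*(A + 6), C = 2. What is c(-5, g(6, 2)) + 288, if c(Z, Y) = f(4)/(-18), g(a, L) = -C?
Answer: 859/3 ≈ 286.33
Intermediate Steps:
g(a, L) = -2 (g(a, L) = -1*2 = -2)
f(A) = (-1 + A)*(6 + A)
c(Z, Y) = -5/3 (c(Z, Y) = (-6 + 4² + 5*4)/(-18) = (-6 + 16 + 20)*(-1/18) = 30*(-1/18) = -5/3)
c(-5, g(6, 2)) + 288 = -5/3 + 288 = 859/3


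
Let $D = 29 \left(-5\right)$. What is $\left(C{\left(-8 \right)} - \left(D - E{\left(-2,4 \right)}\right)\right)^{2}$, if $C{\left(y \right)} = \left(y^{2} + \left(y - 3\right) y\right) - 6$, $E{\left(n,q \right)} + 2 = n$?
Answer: $82369$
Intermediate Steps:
$E{\left(n,q \right)} = -2 + n$
$D = -145$
$C{\left(y \right)} = -6 + y^{2} + y \left(-3 + y\right)$ ($C{\left(y \right)} = \left(y^{2} + \left(y - 3\right) y\right) - 6 = \left(y^{2} + \left(-3 + y\right) y\right) - 6 = \left(y^{2} + y \left(-3 + y\right)\right) - 6 = -6 + y^{2} + y \left(-3 + y\right)$)
$\left(C{\left(-8 \right)} - \left(D - E{\left(-2,4 \right)}\right)\right)^{2} = \left(\left(-6 - -24 + 2 \left(-8\right)^{2}\right) - -141\right)^{2} = \left(\left(-6 + 24 + 2 \cdot 64\right) + \left(-4 + 145\right)\right)^{2} = \left(\left(-6 + 24 + 128\right) + 141\right)^{2} = \left(146 + 141\right)^{2} = 287^{2} = 82369$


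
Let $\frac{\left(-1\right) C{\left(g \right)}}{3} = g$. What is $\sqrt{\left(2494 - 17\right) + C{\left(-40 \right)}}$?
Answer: $7 \sqrt{53} \approx 50.961$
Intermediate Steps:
$C{\left(g \right)} = - 3 g$
$\sqrt{\left(2494 - 17\right) + C{\left(-40 \right)}} = \sqrt{\left(2494 - 17\right) - -120} = \sqrt{2477 + 120} = \sqrt{2597} = 7 \sqrt{53}$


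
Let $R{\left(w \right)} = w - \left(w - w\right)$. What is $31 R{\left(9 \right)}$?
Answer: $279$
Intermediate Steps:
$R{\left(w \right)} = w$ ($R{\left(w \right)} = w - 0 = w + 0 = w$)
$31 R{\left(9 \right)} = 31 \cdot 9 = 279$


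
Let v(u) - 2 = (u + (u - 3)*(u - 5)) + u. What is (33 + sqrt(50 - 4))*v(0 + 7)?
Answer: 792 + 24*sqrt(46) ≈ 954.78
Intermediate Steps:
v(u) = 2 + 2*u + (-5 + u)*(-3 + u) (v(u) = 2 + ((u + (u - 3)*(u - 5)) + u) = 2 + ((u + (-3 + u)*(-5 + u)) + u) = 2 + ((u + (-5 + u)*(-3 + u)) + u) = 2 + (2*u + (-5 + u)*(-3 + u)) = 2 + 2*u + (-5 + u)*(-3 + u))
(33 + sqrt(50 - 4))*v(0 + 7) = (33 + sqrt(50 - 4))*(17 + (0 + 7)**2 - 6*(0 + 7)) = (33 + sqrt(46))*(17 + 7**2 - 6*7) = (33 + sqrt(46))*(17 + 49 - 42) = (33 + sqrt(46))*24 = 792 + 24*sqrt(46)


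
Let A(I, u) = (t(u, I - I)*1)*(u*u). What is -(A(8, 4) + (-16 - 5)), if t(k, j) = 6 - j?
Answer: -75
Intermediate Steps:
A(I, u) = 6*u² (A(I, u) = ((6 - (I - I))*1)*(u*u) = ((6 - 1*0)*1)*u² = ((6 + 0)*1)*u² = (6*1)*u² = 6*u²)
-(A(8, 4) + (-16 - 5)) = -(6*4² + (-16 - 5)) = -(6*16 - 21) = -(96 - 21) = -1*75 = -75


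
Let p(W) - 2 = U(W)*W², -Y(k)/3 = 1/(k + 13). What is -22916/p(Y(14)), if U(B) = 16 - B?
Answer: -16705764/1603 ≈ -10422.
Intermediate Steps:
Y(k) = -3/(13 + k) (Y(k) = -3/(k + 13) = -3/(13 + k))
p(W) = 2 + W²*(16 - W) (p(W) = 2 + (16 - W)*W² = 2 + W²*(16 - W))
-22916/p(Y(14)) = -22916/(2 + (-3/(13 + 14))²*(16 - (-3)/(13 + 14))) = -22916/(2 + (-3/27)²*(16 - (-3)/27)) = -22916/(2 + (-3*1/27)²*(16 - (-3)/27)) = -22916/(2 + (-⅑)²*(16 - 1*(-⅑))) = -22916/(2 + (16 + ⅑)/81) = -22916/(2 + (1/81)*(145/9)) = -22916/(2 + 145/729) = -22916/1603/729 = -22916*729/1603 = -16705764/1603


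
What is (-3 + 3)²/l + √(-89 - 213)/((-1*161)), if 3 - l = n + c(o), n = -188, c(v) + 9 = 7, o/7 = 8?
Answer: -I*√302/161 ≈ -0.10794*I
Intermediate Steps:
o = 56 (o = 7*8 = 56)
c(v) = -2 (c(v) = -9 + 7 = -2)
l = 193 (l = 3 - (-188 - 2) = 3 - 1*(-190) = 3 + 190 = 193)
(-3 + 3)²/l + √(-89 - 213)/((-1*161)) = (-3 + 3)²/193 + √(-89 - 213)/((-1*161)) = 0²*(1/193) + √(-302)/(-161) = 0*(1/193) + (I*√302)*(-1/161) = 0 - I*√302/161 = -I*√302/161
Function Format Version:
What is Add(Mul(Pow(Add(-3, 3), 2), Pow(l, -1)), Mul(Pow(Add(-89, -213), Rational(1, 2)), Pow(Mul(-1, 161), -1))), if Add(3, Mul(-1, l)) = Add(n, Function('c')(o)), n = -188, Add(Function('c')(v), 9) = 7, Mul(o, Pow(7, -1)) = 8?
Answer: Mul(Rational(-1, 161), I, Pow(302, Rational(1, 2))) ≈ Mul(-0.10794, I)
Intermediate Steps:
o = 56 (o = Mul(7, 8) = 56)
Function('c')(v) = -2 (Function('c')(v) = Add(-9, 7) = -2)
l = 193 (l = Add(3, Mul(-1, Add(-188, -2))) = Add(3, Mul(-1, -190)) = Add(3, 190) = 193)
Add(Mul(Pow(Add(-3, 3), 2), Pow(l, -1)), Mul(Pow(Add(-89, -213), Rational(1, 2)), Pow(Mul(-1, 161), -1))) = Add(Mul(Pow(Add(-3, 3), 2), Pow(193, -1)), Mul(Pow(Add(-89, -213), Rational(1, 2)), Pow(Mul(-1, 161), -1))) = Add(Mul(Pow(0, 2), Rational(1, 193)), Mul(Pow(-302, Rational(1, 2)), Pow(-161, -1))) = Add(Mul(0, Rational(1, 193)), Mul(Mul(I, Pow(302, Rational(1, 2))), Rational(-1, 161))) = Add(0, Mul(Rational(-1, 161), I, Pow(302, Rational(1, 2)))) = Mul(Rational(-1, 161), I, Pow(302, Rational(1, 2)))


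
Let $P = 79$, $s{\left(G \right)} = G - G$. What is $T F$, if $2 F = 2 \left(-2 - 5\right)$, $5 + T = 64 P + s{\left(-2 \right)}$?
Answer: $-35357$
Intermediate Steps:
$s{\left(G \right)} = 0$
$T = 5051$ ($T = -5 + \left(64 \cdot 79 + 0\right) = -5 + \left(5056 + 0\right) = -5 + 5056 = 5051$)
$F = -7$ ($F = \frac{2 \left(-2 - 5\right)}{2} = \frac{2 \left(-7\right)}{2} = \frac{1}{2} \left(-14\right) = -7$)
$T F = 5051 \left(-7\right) = -35357$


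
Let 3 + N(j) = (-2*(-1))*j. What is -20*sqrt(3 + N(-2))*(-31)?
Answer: 1240*I ≈ 1240.0*I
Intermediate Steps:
N(j) = -3 + 2*j (N(j) = -3 + (-2*(-1))*j = -3 + 2*j)
-20*sqrt(3 + N(-2))*(-31) = -20*sqrt(3 + (-3 + 2*(-2)))*(-31) = -20*sqrt(3 + (-3 - 4))*(-31) = -20*sqrt(3 - 7)*(-31) = -40*I*(-31) = 1240*I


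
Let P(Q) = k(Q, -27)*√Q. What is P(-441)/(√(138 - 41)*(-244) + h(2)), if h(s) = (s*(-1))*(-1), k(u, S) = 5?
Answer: -35*I/962498 - 2135*I*√97/481249 ≈ -0.04373*I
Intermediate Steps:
h(s) = s (h(s) = -s*(-1) = s)
P(Q) = 5*√Q
P(-441)/(√(138 - 41)*(-244) + h(2)) = (5*√(-441))/(√(138 - 41)*(-244) + 2) = (5*(21*I))/(√97*(-244) + 2) = (105*I)/(-244*√97 + 2) = (105*I)/(2 - 244*√97) = 105*I/(2 - 244*√97)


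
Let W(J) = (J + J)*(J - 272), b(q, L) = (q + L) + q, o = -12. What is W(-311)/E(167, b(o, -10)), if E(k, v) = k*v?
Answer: -181313/2839 ≈ -63.865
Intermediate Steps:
b(q, L) = L + 2*q (b(q, L) = (L + q) + q = L + 2*q)
W(J) = 2*J*(-272 + J) (W(J) = (2*J)*(-272 + J) = 2*J*(-272 + J))
W(-311)/E(167, b(o, -10)) = (2*(-311)*(-272 - 311))/((167*(-10 + 2*(-12)))) = (2*(-311)*(-583))/((167*(-10 - 24))) = 362626/((167*(-34))) = 362626/(-5678) = 362626*(-1/5678) = -181313/2839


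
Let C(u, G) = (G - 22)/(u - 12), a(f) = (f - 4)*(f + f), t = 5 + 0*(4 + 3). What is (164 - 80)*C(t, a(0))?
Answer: 264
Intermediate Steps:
t = 5 (t = 5 + 0*7 = 5 + 0 = 5)
a(f) = 2*f*(-4 + f) (a(f) = (-4 + f)*(2*f) = 2*f*(-4 + f))
C(u, G) = (-22 + G)/(-12 + u)
(164 - 80)*C(t, a(0)) = (164 - 80)*((-22 + 2*0*(-4 + 0))/(-12 + 5)) = 84*((-22 + 2*0*(-4))/(-7)) = 84*(-(-22 + 0)/7) = 84*(-⅐*(-22)) = 84*(22/7) = 264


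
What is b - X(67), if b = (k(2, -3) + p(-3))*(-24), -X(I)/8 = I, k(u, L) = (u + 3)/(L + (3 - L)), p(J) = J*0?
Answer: 496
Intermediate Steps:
p(J) = 0
k(u, L) = 1 + u/3 (k(u, L) = (3 + u)/3 = (3 + u)*(⅓) = 1 + u/3)
X(I) = -8*I
b = -40 (b = ((1 + (⅓)*2) + 0)*(-24) = ((1 + ⅔) + 0)*(-24) = (5/3 + 0)*(-24) = (5/3)*(-24) = -40)
b - X(67) = -40 - (-8)*67 = -40 - 1*(-536) = -40 + 536 = 496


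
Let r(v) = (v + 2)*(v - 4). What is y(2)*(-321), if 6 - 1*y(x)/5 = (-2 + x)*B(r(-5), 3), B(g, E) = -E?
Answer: -9630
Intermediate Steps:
r(v) = (-4 + v)*(2 + v) (r(v) = (2 + v)*(-4 + v) = (-4 + v)*(2 + v))
y(x) = 15*x (y(x) = 30 - 5*(-2 + x)*(-1*3) = 30 - 5*(-2 + x)*(-3) = 30 - 5*(6 - 3*x) = 30 + (-30 + 15*x) = 15*x)
y(2)*(-321) = (15*2)*(-321) = 30*(-321) = -9630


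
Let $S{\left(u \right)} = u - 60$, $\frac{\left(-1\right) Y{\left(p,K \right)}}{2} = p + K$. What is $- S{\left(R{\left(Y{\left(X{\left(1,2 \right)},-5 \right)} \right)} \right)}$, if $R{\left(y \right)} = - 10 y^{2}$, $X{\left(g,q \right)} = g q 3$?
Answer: $100$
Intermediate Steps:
$X{\left(g,q \right)} = 3 g q$
$Y{\left(p,K \right)} = - 2 K - 2 p$ ($Y{\left(p,K \right)} = - 2 \left(p + K\right) = - 2 \left(K + p\right) = - 2 K - 2 p$)
$S{\left(u \right)} = -60 + u$ ($S{\left(u \right)} = u - 60 = -60 + u$)
$- S{\left(R{\left(Y{\left(X{\left(1,2 \right)},-5 \right)} \right)} \right)} = - (-60 - 10 \left(\left(-2\right) \left(-5\right) - 2 \cdot 3 \cdot 1 \cdot 2\right)^{2}) = - (-60 - 10 \left(10 - 12\right)^{2}) = - (-60 - 10 \left(-2\right)^{2}) = - (-60 - 40) = \left(-1\right) \left(-100\right) = 100$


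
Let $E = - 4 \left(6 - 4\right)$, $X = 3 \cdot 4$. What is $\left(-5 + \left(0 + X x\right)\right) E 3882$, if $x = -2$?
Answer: $900624$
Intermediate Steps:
$X = 12$
$E = -8$ ($E = \left(-4\right) 2 = -8$)
$\left(-5 + \left(0 + X x\right)\right) E 3882 = \left(-5 + \left(0 + 12 \left(-2\right)\right)\right) \left(-8\right) 3882 = \left(-5 + \left(0 - 24\right)\right) \left(-8\right) 3882 = \left(-5 - 24\right) \left(-8\right) 3882 = \left(-29\right) \left(-8\right) 3882 = 232 \cdot 3882 = 900624$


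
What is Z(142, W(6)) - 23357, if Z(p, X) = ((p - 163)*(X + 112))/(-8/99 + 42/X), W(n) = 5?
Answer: -97400341/4118 ≈ -23652.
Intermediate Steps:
Z(p, X) = (-163 + p)*(112 + X)/(-8/99 + 42/X) (Z(p, X) = ((-163 + p)*(112 + X))/(-8*1/99 + 42/X) = ((-163 + p)*(112 + X))/(-8/99 + 42/X) = (-163 + p)*(112 + X)/(-8/99 + 42/X))
Z(142, W(6)) - 23357 = (99/2)*5*(18256 - 112*142 + 163*5 - 1*5*142)/(-2079 + 4*5) - 23357 = (99/2)*5*(18256 - 15904 + 815 - 710)/(-2079 + 20) - 23357 = (99/2)*5*2457/(-2059) - 23357 = (99/2)*5*(-1/2059)*2457 - 23357 = -1216215/4118 - 23357 = -97400341/4118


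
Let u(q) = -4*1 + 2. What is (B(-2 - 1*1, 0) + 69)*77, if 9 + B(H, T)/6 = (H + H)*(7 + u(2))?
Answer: -12705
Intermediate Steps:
u(q) = -2 (u(q) = -4 + 2 = -2)
B(H, T) = -54 + 60*H (B(H, T) = -54 + 6*((H + H)*(7 - 2)) = -54 + 6*((2*H)*5) = -54 + 6*(10*H) = -54 + 60*H)
(B(-2 - 1*1, 0) + 69)*77 = ((-54 + 60*(-2 - 1*1)) + 69)*77 = ((-54 + 60*(-2 - 1)) + 69)*77 = ((-54 + 60*(-3)) + 69)*77 = ((-54 - 180) + 69)*77 = (-234 + 69)*77 = -165*77 = -12705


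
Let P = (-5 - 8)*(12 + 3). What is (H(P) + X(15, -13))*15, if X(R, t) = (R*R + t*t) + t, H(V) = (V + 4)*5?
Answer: -8610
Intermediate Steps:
P = -195 (P = -13*15 = -195)
H(V) = 20 + 5*V (H(V) = (4 + V)*5 = 20 + 5*V)
X(R, t) = t + R² + t² (X(R, t) = (R² + t²) + t = t + R² + t²)
(H(P) + X(15, -13))*15 = ((20 + 5*(-195)) + (-13 + 15² + (-13)²))*15 = ((20 - 975) + (-13 + 225 + 169))*15 = (-955 + 381)*15 = -574*15 = -8610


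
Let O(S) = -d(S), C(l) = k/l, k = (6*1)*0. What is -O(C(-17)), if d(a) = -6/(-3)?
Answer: 2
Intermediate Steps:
d(a) = 2 (d(a) = -6*(-⅓) = 2)
k = 0 (k = 6*0 = 0)
C(l) = 0 (C(l) = 0/l = 0)
O(S) = -2 (O(S) = -1*2 = -2)
-O(C(-17)) = -1*(-2) = 2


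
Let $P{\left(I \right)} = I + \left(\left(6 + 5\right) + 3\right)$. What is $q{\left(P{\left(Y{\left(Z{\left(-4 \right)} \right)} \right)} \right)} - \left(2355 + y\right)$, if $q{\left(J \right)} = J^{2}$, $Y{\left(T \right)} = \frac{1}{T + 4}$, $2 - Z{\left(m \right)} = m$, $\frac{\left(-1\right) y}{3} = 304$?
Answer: $- \frac{124419}{100} \approx -1244.2$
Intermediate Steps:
$y = -912$ ($y = \left(-3\right) 304 = -912$)
$Z{\left(m \right)} = 2 - m$
$Y{\left(T \right)} = \frac{1}{4 + T}$
$P{\left(I \right)} = 14 + I$ ($P{\left(I \right)} = I + \left(11 + 3\right) = I + 14 = 14 + I$)
$q{\left(P{\left(Y{\left(Z{\left(-4 \right)} \right)} \right)} \right)} - \left(2355 + y\right) = \left(14 + \frac{1}{4 + \left(2 - -4\right)}\right)^{2} - \left(2355 - 912\right) = \left(14 + \frac{1}{4 + \left(2 + 4\right)}\right)^{2} - 1443 = \left(14 + \frac{1}{4 + 6}\right)^{2} - 1443 = \left(14 + \frac{1}{10}\right)^{2} - 1443 = \left(\frac{141}{10}\right)^{2} - 1443 = \frac{19881}{100} - 1443 = - \frac{124419}{100}$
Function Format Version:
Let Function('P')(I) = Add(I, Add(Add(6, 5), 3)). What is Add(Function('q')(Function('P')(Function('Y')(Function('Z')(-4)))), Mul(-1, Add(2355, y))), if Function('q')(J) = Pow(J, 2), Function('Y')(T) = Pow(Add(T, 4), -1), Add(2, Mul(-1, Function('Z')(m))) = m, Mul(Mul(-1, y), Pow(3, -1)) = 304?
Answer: Rational(-124419, 100) ≈ -1244.2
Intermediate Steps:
y = -912 (y = Mul(-3, 304) = -912)
Function('Z')(m) = Add(2, Mul(-1, m))
Function('Y')(T) = Pow(Add(4, T), -1)
Function('P')(I) = Add(14, I) (Function('P')(I) = Add(I, Add(11, 3)) = Add(I, 14) = Add(14, I))
Add(Function('q')(Function('P')(Function('Y')(Function('Z')(-4)))), Mul(-1, Add(2355, y))) = Add(Pow(Add(14, Pow(Add(4, Add(2, Mul(-1, -4))), -1)), 2), Mul(-1, Add(2355, -912))) = Add(Pow(Add(14, Pow(Add(4, Add(2, 4)), -1)), 2), Mul(-1, 1443)) = Add(Pow(Add(14, Pow(Add(4, 6), -1)), 2), -1443) = Add(Pow(Add(14, Pow(10, -1)), 2), -1443) = Add(Pow(Add(14, Rational(1, 10)), 2), -1443) = Add(Pow(Rational(141, 10), 2), -1443) = Add(Rational(19881, 100), -1443) = Rational(-124419, 100)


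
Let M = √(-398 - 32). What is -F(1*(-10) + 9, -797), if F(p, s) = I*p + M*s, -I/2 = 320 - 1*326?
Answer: 12 + 797*I*√430 ≈ 12.0 + 16527.0*I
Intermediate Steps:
I = 12 (I = -2*(320 - 1*326) = -2*(320 - 326) = -2*(-6) = 12)
M = I*√430 (M = √(-430) = I*√430 ≈ 20.736*I)
F(p, s) = 12*p + I*s*√430 (F(p, s) = 12*p + (I*√430)*s = 12*p + I*s*√430)
-F(1*(-10) + 9, -797) = -(12*(1*(-10) + 9) + I*(-797)*√430) = -(12*(-10 + 9) - 797*I*√430) = -(12*(-1) - 797*I*√430) = -(-12 - 797*I*√430) = 12 + 797*I*√430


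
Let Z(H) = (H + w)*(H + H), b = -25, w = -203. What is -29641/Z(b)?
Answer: -29641/11400 ≈ -2.6001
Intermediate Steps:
Z(H) = 2*H*(-203 + H) (Z(H) = (H - 203)*(H + H) = (-203 + H)*(2*H) = 2*H*(-203 + H))
-29641/Z(b) = -29641*(-1/(50*(-203 - 25))) = -29641/(2*(-25)*(-228)) = -29641/11400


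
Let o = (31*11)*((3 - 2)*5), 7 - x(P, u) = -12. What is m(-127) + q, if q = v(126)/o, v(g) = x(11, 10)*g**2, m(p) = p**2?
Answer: 27801589/1705 ≈ 16306.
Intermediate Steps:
x(P, u) = 19 (x(P, u) = 7 - 1*(-12) = 7 + 12 = 19)
o = 1705 (o = 341*(1*5) = 341*5 = 1705)
v(g) = 19*g**2
q = 301644/1705 (q = (19*126**2)/1705 = (19*15876)*(1/1705) = 301644*(1/1705) = 301644/1705 ≈ 176.92)
m(-127) + q = (-127)**2 + 301644/1705 = 16129 + 301644/1705 = 27801589/1705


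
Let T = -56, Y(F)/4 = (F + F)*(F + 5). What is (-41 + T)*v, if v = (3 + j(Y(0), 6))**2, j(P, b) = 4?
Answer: -4753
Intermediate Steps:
Y(F) = 8*F*(5 + F) (Y(F) = 4*((F + F)*(F + 5)) = 4*((2*F)*(5 + F)) = 4*(2*F*(5 + F)) = 8*F*(5 + F))
v = 49 (v = (3 + 4)**2 = 7**2 = 49)
(-41 + T)*v = (-41 - 56)*49 = -97*49 = -4753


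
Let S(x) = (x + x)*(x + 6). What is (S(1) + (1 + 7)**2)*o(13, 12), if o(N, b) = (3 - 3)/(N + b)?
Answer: 0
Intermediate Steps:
S(x) = 2*x*(6 + x) (S(x) = (2*x)*(6 + x) = 2*x*(6 + x))
o(N, b) = 0 (o(N, b) = 0/(N + b) = 0)
(S(1) + (1 + 7)**2)*o(13, 12) = (2*1*(6 + 1) + (1 + 7)**2)*0 = (2*1*7 + 8**2)*0 = (14 + 64)*0 = 78*0 = 0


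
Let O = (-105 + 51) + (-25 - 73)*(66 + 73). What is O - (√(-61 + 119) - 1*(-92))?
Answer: -13768 - √58 ≈ -13776.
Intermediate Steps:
O = -13676 (O = -54 - 98*139 = -54 - 13622 = -13676)
O - (√(-61 + 119) - 1*(-92)) = -13676 - (√(-61 + 119) - 1*(-92)) = -13676 - (√58 + 92) = -13676 - (92 + √58) = -13676 + (-92 - √58) = -13768 - √58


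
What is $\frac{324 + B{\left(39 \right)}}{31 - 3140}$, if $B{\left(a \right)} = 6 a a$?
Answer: $- \frac{9450}{3109} \approx -3.0396$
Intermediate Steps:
$B{\left(a \right)} = 6 a^{2}$
$\frac{324 + B{\left(39 \right)}}{31 - 3140} = \frac{324 + 6 \cdot 39^{2}}{31 - 3140} = \frac{324 + 6 \cdot 1521}{-3109} = \left(324 + 9126\right) \left(- \frac{1}{3109}\right) = 9450 \left(- \frac{1}{3109}\right) = - \frac{9450}{3109}$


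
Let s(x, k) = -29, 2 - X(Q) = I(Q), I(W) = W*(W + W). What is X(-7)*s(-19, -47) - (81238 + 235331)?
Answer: -313785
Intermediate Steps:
I(W) = 2*W² (I(W) = W*(2*W) = 2*W²)
X(Q) = 2 - 2*Q²
X(-7)*s(-19, -47) - (81238 + 235331) = (2 - 2*(-7)²)*(-29) - (81238 + 235331) = (2 - 2*49)*(-29) - 1*316569 = (2 - 98)*(-29) - 316569 = -96*(-29) - 316569 = 2784 - 316569 = -313785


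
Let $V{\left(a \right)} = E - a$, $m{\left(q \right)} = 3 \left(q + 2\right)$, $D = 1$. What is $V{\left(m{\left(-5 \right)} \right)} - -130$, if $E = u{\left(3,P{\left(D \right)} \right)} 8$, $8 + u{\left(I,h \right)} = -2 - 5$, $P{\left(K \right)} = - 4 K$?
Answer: $19$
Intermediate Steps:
$u{\left(I,h \right)} = -15$ ($u{\left(I,h \right)} = -8 - 7 = -15$)
$m{\left(q \right)} = 6 + 3 q$ ($m{\left(q \right)} = 3 \left(2 + q\right) = 6 + 3 q$)
$E = -120$ ($E = \left(-15\right) 8 = -120$)
$V{\left(a \right)} = -120 - a$
$V{\left(m{\left(-5 \right)} \right)} - -130 = \left(-120 - \left(6 + 3 \left(-5\right)\right)\right) - -130 = \left(-120 - \left(6 - 15\right)\right) + 130 = \left(-120 - -9\right) + 130 = \left(-120 + 9\right) + 130 = -111 + 130 = 19$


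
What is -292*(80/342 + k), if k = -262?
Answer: 13070504/171 ≈ 76436.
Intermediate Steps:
-292*(80/342 + k) = -292*(80/342 - 262) = -292*(80*(1/342) - 262) = -292*(40/171 - 262) = -292*(-44762/171) = 13070504/171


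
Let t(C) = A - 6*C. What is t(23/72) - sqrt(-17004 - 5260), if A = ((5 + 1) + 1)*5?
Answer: 397/12 - 22*I*sqrt(46) ≈ 33.083 - 149.21*I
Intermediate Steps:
A = 35 (A = (6 + 1)*5 = 7*5 = 35)
t(C) = 35 - 6*C
t(23/72) - sqrt(-17004 - 5260) = (35 - 138/72) - sqrt(-17004 - 5260) = (35 - 138/72) - sqrt(-22264) = (35 - 6*23/72) - 22*I*sqrt(46) = (35 - 23/12) - 22*I*sqrt(46) = 397/12 - 22*I*sqrt(46)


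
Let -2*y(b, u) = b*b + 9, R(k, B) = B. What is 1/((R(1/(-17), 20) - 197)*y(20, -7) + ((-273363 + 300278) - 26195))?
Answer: 2/73833 ≈ 2.7088e-5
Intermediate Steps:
y(b, u) = -9/2 - b²/2 (y(b, u) = -(b*b + 9)/2 = -(b² + 9)/2 = -(9 + b²)/2 = -9/2 - b²/2)
1/((R(1/(-17), 20) - 197)*y(20, -7) + ((-273363 + 300278) - 26195)) = 1/((20 - 197)*(-9/2 - ½*20²) + ((-273363 + 300278) - 26195)) = 1/(-177*(-9/2 - ½*400) + (26915 - 26195)) = 1/(-177*(-9/2 - 200) + 720) = 1/(-177*(-409/2) + 720) = 1/(72393/2 + 720) = 1/(73833/2) = 2/73833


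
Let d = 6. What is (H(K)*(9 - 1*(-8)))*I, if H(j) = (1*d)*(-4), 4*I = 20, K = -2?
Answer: -2040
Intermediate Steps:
I = 5 (I = (¼)*20 = 5)
H(j) = -24 (H(j) = (1*6)*(-4) = 6*(-4) = -24)
(H(K)*(9 - 1*(-8)))*I = -24*(9 - 1*(-8))*5 = -24*(9 + 8)*5 = -24*17*5 = -408*5 = -2040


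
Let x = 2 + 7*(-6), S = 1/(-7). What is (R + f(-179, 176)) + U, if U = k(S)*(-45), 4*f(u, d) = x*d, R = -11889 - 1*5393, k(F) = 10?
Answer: -19492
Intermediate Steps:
S = -⅐ ≈ -0.14286
x = -40 (x = 2 - 42 = -40)
R = -17282 (R = -11889 - 5393 = -17282)
f(u, d) = -10*d (f(u, d) = (-40*d)/4 = -10*d)
U = -450 (U = 10*(-45) = -450)
(R + f(-179, 176)) + U = (-17282 - 10*176) - 450 = (-17282 - 1760) - 450 = -19042 - 450 = -19492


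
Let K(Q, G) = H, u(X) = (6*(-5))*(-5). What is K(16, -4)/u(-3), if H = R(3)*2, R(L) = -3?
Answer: -1/25 ≈ -0.040000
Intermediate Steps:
u(X) = 150 (u(X) = -30*(-5) = 150)
H = -6 (H = -3*2 = -6)
K(Q, G) = -6
K(16, -4)/u(-3) = -6/150 = -6*1/150 = -1/25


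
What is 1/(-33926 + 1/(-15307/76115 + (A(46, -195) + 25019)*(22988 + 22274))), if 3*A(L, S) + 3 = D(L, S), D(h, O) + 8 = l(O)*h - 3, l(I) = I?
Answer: -227629224084569/7722549056292859549 ≈ -2.9476e-5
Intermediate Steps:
D(h, O) = -11 + O*h (D(h, O) = -8 + (O*h - 3) = -8 + (-3 + O*h) = -11 + O*h)
A(L, S) = -14/3 + L*S/3 (A(L, S) = -1 + (-11 + S*L)/3 = -1 + (-11 + L*S)/3 = -1 + (-11/3 + L*S/3) = -14/3 + L*S/3)
1/(-33926 + 1/(-15307/76115 + (A(46, -195) + 25019)*(22988 + 22274))) = 1/(-33926 + 1/(-15307/76115 + ((-14/3 + (⅓)*46*(-195)) + 25019)*(22988 + 22274))) = 1/(-33926 + 1/(-15307*1/76115 + ((-14/3 - 2990) + 25019)*45262)) = 1/(-33926 + 1/(-15307/76115 + (-8984/3 + 25019)*45262)) = 1/(-33926 + 1/(-15307/76115 + (66073/3)*45262)) = 1/(-33926 + 1/(-15307/76115 + 2990596126/3)) = 1/(-33926 + 1/(227629224084569/228345)) = 1/(-33926 + 228345/227629224084569) = 1/(-7722549056292859549/227629224084569) = -227629224084569/7722549056292859549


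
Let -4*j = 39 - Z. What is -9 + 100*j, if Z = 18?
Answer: -534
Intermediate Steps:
j = -21/4 (j = -(39 - 1*18)/4 = -(39 - 18)/4 = -¼*21 = -21/4 ≈ -5.2500)
-9 + 100*j = -9 + 100*(-21/4) = -9 - 525 = -534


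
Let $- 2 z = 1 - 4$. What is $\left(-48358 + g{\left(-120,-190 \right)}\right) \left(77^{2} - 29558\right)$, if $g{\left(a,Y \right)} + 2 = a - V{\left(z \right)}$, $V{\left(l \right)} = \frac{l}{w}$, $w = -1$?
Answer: $\frac{2290996953}{2} \approx 1.1455 \cdot 10^{9}$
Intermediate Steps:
$z = \frac{3}{2}$ ($z = - \frac{1 - 4}{2} = \left(- \frac{1}{2}\right) \left(-3\right) = \frac{3}{2} \approx 1.5$)
$V{\left(l \right)} = - l$ ($V{\left(l \right)} = \frac{l}{-1} = l \left(-1\right) = - l$)
$g{\left(a,Y \right)} = - \frac{1}{2} + a$ ($g{\left(a,Y \right)} = -2 + \left(a - \left(-1\right) \frac{3}{2}\right) = -2 + \left(a - - \frac{3}{2}\right) = -2 + \left(a + \frac{3}{2}\right) = -2 + \left(\frac{3}{2} + a\right) = - \frac{1}{2} + a$)
$\left(-48358 + g{\left(-120,-190 \right)}\right) \left(77^{2} - 29558\right) = \left(-48358 - \frac{241}{2}\right) \left(77^{2} - 29558\right) = \left(-48358 - \frac{241}{2}\right) \left(5929 - 29558\right) = \left(- \frac{96957}{2}\right) \left(-23629\right) = \frac{2290996953}{2}$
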